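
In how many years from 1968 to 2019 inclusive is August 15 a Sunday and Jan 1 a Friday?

5

Check each year's weekday for August 15 and Jan 1:
  1968: Thu/Mon  1969: Fri/Wed  1970: Sat/Thu  1971: Sun/Fri ✓  1972: Tue/Sat  1973: Wed/Mon  1974: Thu/Tue  1975: Fri/Wed  1976: Sun/Thu  1977: Mon/Sat  1978: Tue/Sun  1979: Wed/Mon  1980: Fri/Tue  1981: Sat/Thu  …(24 more)…  2006: Tue/Sun  2007: Wed/Mon  2008: Fri/Tue  2009: Sat/Thu  2010: Sun/Fri ✓  2011: Mon/Sat  2012: Wed/Sun  2013: Thu/Tue  2014: Fri/Wed  2015: Sat/Thu  2016: Mon/Fri  2017: Tue/Sun  2018: Wed/Mon  2019: Thu/Tue
Both conditions hold in: 1971, 1982, 1993, 1999, 2010 — 5.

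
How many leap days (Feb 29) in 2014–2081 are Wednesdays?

2

Leap years in 2014–2081: 17 of them.
Feb 29 weekday advances by 5 (mod 7) from one leap year to the next four years later (or differs when a century non-leap intervenes).
Leap-day weekdays: 2016:Mon 2020:Sat 2024:Thu 2028:Tue 2032:Sun 2036:Fri 2040:Wed✓ 2044:Mon 2048:Sat 2052:Thu 2056:Tue 2060:Sun 2064:Fri 2068:Wed✓ 2072:Mon 2076:Sat 2080:Thu
Wednesday: 2040, 2068 → 2.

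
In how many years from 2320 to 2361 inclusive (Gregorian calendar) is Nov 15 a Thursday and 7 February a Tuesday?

Check each year's weekday for Nov 15 and 7 February:
  2320: Mon/Sat  2321: Tue/Mon  2322: Wed/Tue  2323: Thu/Wed  2324: Sat/Thu  2325: Sun/Sat  2326: Mon/Sun  2327: Tue/Mon  2328: Thu/Tue ✓  2329: Fri/Thu  2330: Sat/Fri  2331: Sun/Sat  2332: Tue/Sun  2333: Wed/Tue  …(14 more)…  2348: Mon/Sat  2349: Tue/Mon  2350: Wed/Tue  2351: Thu/Wed  2352: Sat/Thu  2353: Sun/Sat  2354: Mon/Sun  2355: Tue/Mon  2356: Thu/Tue ✓  2357: Fri/Thu  2358: Sat/Fri  2359: Sun/Sat  2360: Tue/Sun  2361: Wed/Tue
Both conditions hold in: 2328, 2356 — 2.

2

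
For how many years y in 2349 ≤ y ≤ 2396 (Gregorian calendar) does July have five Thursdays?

July has 31 days; it has five Thursdays when Thursday falls among the first (month-length − 28) days — i.e. when July 1 is one of Thursday/Wednesday/Tuesday.
July 1 by year: 2349:Fri 2350:Sat 2351:Sun 2352:Tue✓ 2353:Wed✓ 2354:Thu✓ 2355:Fri 2356:Sun 2357:Mon 2358:Tue✓ 2359:Wed✓ 2360:Fri 2361:Sat 2362:Sun 2363:Mon …(18 more)… 2382:Thu✓ 2383:Fri 2384:Sun 2385:Mon 2386:Tue✓ 2387:Wed✓ 2388:Fri 2389:Sat 2390:Sun 2391:Mon 2392:Wed✓ 2393:Thu✓ 2394:Fri 2395:Sat 2396:Mon
Years with five Thursdays: 2352, 2353, 2354, 2358, 2359, 2364, 2365, 2369, 2370, 2371, 2375, 2376, 2380, 2381, 2382, 2386, 2387, 2392, 2393 → 19.

19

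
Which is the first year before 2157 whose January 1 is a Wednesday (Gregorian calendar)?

2155

Jan 1 advances by 2 weekdays after a leap year and by 1 after a common year.
2157: Jan 1 is Saturday.
2156: Thursday (leap)
2155: Wednesday
2155 begins on a Wednesday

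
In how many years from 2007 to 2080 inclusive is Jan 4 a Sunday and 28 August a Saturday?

2

Check each year's weekday for Jan 4 and 28 August:
  2007: Thu/Tue  2008: Fri/Thu  2009: Sun/Fri  2010: Mon/Sat  2011: Tue/Sun  2012: Wed/Tue  2013: Fri/Wed  2014: Sat/Thu  2015: Sun/Fri  2016: Mon/Sun  2017: Wed/Mon  2018: Thu/Tue  2019: Fri/Wed  2020: Sat/Fri  …(46 more)…  2067: Tue/Sun  2068: Wed/Tue  2069: Fri/Wed  2070: Sat/Thu  2071: Sun/Fri  2072: Mon/Sun  2073: Wed/Mon  2074: Thu/Tue  2075: Fri/Wed  2076: Sat/Fri  2077: Mon/Sat  2078: Tue/Sun  2079: Wed/Mon  2080: Thu/Wed
Both conditions hold in: 2032, 2060 — 2.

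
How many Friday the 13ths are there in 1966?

1

Check the 13th of each month of 1966: Jan 13: Thu, Feb 13: Sun, Mar 13: Sun, Apr 13: Wed, May 13: Fri, Jun 13: Mon, Jul 13: Wed, Aug 13: Sat, Sep 13: Tue, Oct 13: Thu, Nov 13: Sun, Dec 13: Tue.
Friday occurs in May — 1 month.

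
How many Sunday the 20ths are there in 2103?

Check the 20th of each month of 2103: Jan 20: Sat, Feb 20: Tue, Mar 20: Tue, Apr 20: Fri, May 20: Sun, Jun 20: Wed, Jul 20: Fri, Aug 20: Mon, Sep 20: Thu, Oct 20: Sat, Nov 20: Tue, Dec 20: Thu.
Sunday occurs in May — 1 month.

1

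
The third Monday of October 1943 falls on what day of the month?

18

October 1, 1943 is a Friday, so the first Monday is the 4th.
The third Monday is 4 + 14 = 18.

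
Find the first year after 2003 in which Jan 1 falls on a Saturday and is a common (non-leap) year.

Jan 1 advances by 2 weekdays after a leap year and by 1 after a common year.
2003: Jan 1 is Wednesday.
2004: Thursday (leap)
2005: Saturday
2005 begins on a Saturday and is a common year.

2005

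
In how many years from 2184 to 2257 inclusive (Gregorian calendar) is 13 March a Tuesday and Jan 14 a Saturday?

3

Check each year's weekday for 13 March and Jan 14:
  2184: Sat/Wed  2185: Sun/Fri  2186: Mon/Sat  2187: Tue/Sun  2188: Thu/Mon  2189: Fri/Wed  2190: Sat/Thu  2191: Sun/Fri  2192: Tue/Sat ✓  2193: Wed/Mon  2194: Thu/Tue  2195: Fri/Wed  2196: Sun/Thu  2197: Mon/Sat  …(46 more)…  2244: Wed/Sun  2245: Thu/Tue  2246: Fri/Wed  2247: Sat/Thu  2248: Mon/Fri  2249: Tue/Sun  2250: Wed/Mon  2251: Thu/Tue  2252: Sat/Wed  2253: Sun/Fri  2254: Mon/Sat  2255: Tue/Sun  2256: Thu/Mon  2257: Fri/Wed
Both conditions hold in: 2192, 2204, 2232 — 3.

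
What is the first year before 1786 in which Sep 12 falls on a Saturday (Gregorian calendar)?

From one year to the next, a fixed date's weekday advances by 1, or by 2 when a Feb 29 lies between the two dates.
1786: September 12 is Tuesday.
1785: Monday (−1)
1784: Sunday (−1)
1783: Friday (−2)
1782: Thursday (−1)
1781: Wednesday (−1)
1780: Tuesday (−1)
1779: Sunday (−2)
1778: Saturday (−1)
Sep 12 falls on a Saturday in 1778.

1778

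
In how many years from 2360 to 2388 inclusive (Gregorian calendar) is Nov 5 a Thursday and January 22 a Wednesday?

Check each year's weekday for Nov 5 and January 22:
  2360: Sat/Fri  2361: Sun/Sun  2362: Mon/Mon  2363: Tue/Tue  2364: Thu/Wed ✓  2365: Fri/Fri  2366: Sat/Sat  2367: Sun/Sun  2368: Tue/Mon  2369: Wed/Wed  2370: Thu/Thu  2371: Fri/Fri  2372: Sun/Sat  2373: Mon/Mon  2374: Tue/Tue  2375: Wed/Wed  2376: Fri/Thu  2377: Sat/Sat  2378: Sun/Sun  2379: Mon/Mon  2380: Wed/Tue  2381: Thu/Thu  2382: Fri/Fri  2383: Sat/Sat  2384: Mon/Sun  2385: Tue/Tue  2386: Wed/Wed  2387: Thu/Thu  2388: Sat/Fri
Both conditions hold in: 2364 — 1.

1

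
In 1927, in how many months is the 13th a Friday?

1

Check the 13th of each month of 1927: Jan 13: Thu, Feb 13: Sun, Mar 13: Sun, Apr 13: Wed, May 13: Fri, Jun 13: Mon, Jul 13: Wed, Aug 13: Sat, Sep 13: Tue, Oct 13: Thu, Nov 13: Sun, Dec 13: Tue.
Friday occurs in May — 1 month.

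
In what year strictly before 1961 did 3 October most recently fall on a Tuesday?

1950

From one year to the next, a fixed date's weekday advances by 1, or by 2 when a Feb 29 lies between the two dates.
1961: October 3 is Tuesday.
1960: Monday (−1)
1959: Saturday (−2)
1958: Friday (−1)
1957: Thursday (−1)
1956: Wednesday (−1)
1955: Monday (−2)
1954: Sunday (−1)
1953: Saturday (−1)
1952: Friday (−1)
1951: Wednesday (−2)
1950: Tuesday (−1)
3 October falls on a Tuesday in 1950.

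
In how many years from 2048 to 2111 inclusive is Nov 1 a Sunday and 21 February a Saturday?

8

Check each year's weekday for Nov 1 and 21 February:
  2048: Sun/Fri  2049: Mon/Sun  2050: Tue/Mon  2051: Wed/Tue  2052: Fri/Wed  2053: Sat/Fri  2054: Sun/Sat ✓  2055: Mon/Sun  2056: Wed/Mon  2057: Thu/Wed  2058: Fri/Thu  2059: Sat/Fri  2060: Mon/Sat  2061: Tue/Mon  …(36 more)…  2098: Sat/Fri  2099: Sun/Sat ✓  2100: Mon/Sun  2101: Tue/Mon  2102: Wed/Tue  2103: Thu/Wed  2104: Sat/Thu  2105: Sun/Sat ✓  2106: Mon/Sun  2107: Tue/Mon  2108: Thu/Tue  2109: Fri/Thu  2110: Sat/Fri  2111: Sun/Sat ✓
Both conditions hold in: 2054, 2065, 2071, 2082, 2093, 2099, 2105, 2111 — 8.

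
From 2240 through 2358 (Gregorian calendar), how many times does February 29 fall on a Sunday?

Leap years in 2240–2358: 29 of them.
Feb 29 weekday advances by 5 (mod 7) from one leap year to the next four years later (or differs when a century non-leap intervenes).
Leap-day weekdays: 2240:Sat 2244:Thu 2248:Tue 2252:Sun✓ 2256:Fri 2260:Wed 2264:Mon 2268:Sat 2272:Thu 2276:Tue 2280:Sun✓ 2284:Fri 2288:Wed …(3 more)… 2308:Sat 2312:Thu 2316:Tue 2320:Sun✓ 2324:Fri 2328:Wed 2332:Mon 2336:Sat 2340:Thu 2344:Tue 2348:Sun✓ 2352:Fri 2356:Wed
Sunday: 2252, 2280, 2320, 2348 → 4.

4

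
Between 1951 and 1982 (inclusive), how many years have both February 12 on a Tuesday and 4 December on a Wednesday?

3

Check each year's weekday for February 12 and 4 December:
  1951: Mon/Tue  1952: Tue/Thu  1953: Thu/Fri  1954: Fri/Sat  1955: Sat/Sun  1956: Sun/Tue  1957: Tue/Wed ✓  1958: Wed/Thu  1959: Thu/Fri  1960: Fri/Sun  1961: Sun/Mon  1962: Mon/Tue  1963: Tue/Wed ✓  1964: Wed/Fri  …(4 more)…  1969: Wed/Thu  1970: Thu/Fri  1971: Fri/Sat  1972: Sat/Mon  1973: Mon/Tue  1974: Tue/Wed ✓  1975: Wed/Thu  1976: Thu/Sat  1977: Sat/Sun  1978: Sun/Mon  1979: Mon/Tue  1980: Tue/Thu  1981: Thu/Fri  1982: Fri/Sat
Both conditions hold in: 1957, 1963, 1974 — 3.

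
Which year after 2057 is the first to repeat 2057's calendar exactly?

2063

Two years share a calendar iff Jan 1 falls on the same weekday and both are leap or both are common. 2057: Jan 1 is Monday, common year.
2058: Jan 1 Tuesday, common
2059: Jan 1 Wednesday, common
2060: Jan 1 Thursday, leap
2061: Jan 1 Saturday, common
2062: Jan 1 Sunday, common
2063: Jan 1 Monday, common
2063 matches on both conditions.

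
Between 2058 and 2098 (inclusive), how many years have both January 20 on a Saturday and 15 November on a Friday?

Check each year's weekday for January 20 and 15 November:
  2058: Sun/Fri  2059: Mon/Sat  2060: Tue/Mon  2061: Thu/Tue  2062: Fri/Wed  2063: Sat/Thu  2064: Sun/Sat  2065: Tue/Sun  2066: Wed/Mon  2067: Thu/Tue  2068: Fri/Thu  2069: Sun/Fri  2070: Mon/Sat  2071: Tue/Sun  …(13 more)…  2085: Sat/Thu  2086: Sun/Fri  2087: Mon/Sat  2088: Tue/Mon  2089: Thu/Tue  2090: Fri/Wed  2091: Sat/Thu  2092: Sun/Sat  2093: Tue/Sun  2094: Wed/Mon  2095: Thu/Tue  2096: Fri/Thu  2097: Sun/Fri  2098: Mon/Sat
Both conditions hold in: 2080 — 1.

1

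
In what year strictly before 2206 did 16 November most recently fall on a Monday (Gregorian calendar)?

From one year to the next, a fixed date's weekday advances by 1, or by 2 when a Feb 29 lies between the two dates.
2206: November 16 is Sunday.
2205: Saturday (−1)
2204: Friday (−1)
2203: Wednesday (−2)
2202: Tuesday (−1)
2201: Monday (−1)
16 November falls on a Monday in 2201.

2201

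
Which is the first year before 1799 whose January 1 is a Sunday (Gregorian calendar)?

1797

Jan 1 advances by 2 weekdays after a leap year and by 1 after a common year.
1799: Jan 1 is Tuesday.
1798: Monday
1797: Sunday
1797 begins on a Sunday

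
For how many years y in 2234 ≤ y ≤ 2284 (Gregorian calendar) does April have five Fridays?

14

April has 30 days; it has five Fridays when Friday falls among the first (month-length − 28) days — i.e. when April 1 is one of Friday/Thursday.
April 1 by year: 2234:Tue 2235:Wed 2236:Fri✓ 2237:Sat 2238:Sun 2239:Mon 2240:Wed 2241:Thu✓ 2242:Fri✓ 2243:Sat 2244:Mon 2245:Tue 2246:Wed 2247:Thu✓ 2248:Sat …(21 more)… 2270:Fri✓ 2271:Sat 2272:Mon 2273:Tue 2274:Wed 2275:Thu✓ 2276:Sat 2277:Sun 2278:Mon 2279:Tue 2280:Thu✓ 2281:Fri✓ 2282:Sat 2283:Sun 2284:Tue
Years with five Fridays: 2236, 2241, 2242, 2247, 2252, 2253, 2258, 2259, 2264, 2269, 2270, 2275, 2280, 2281 → 14.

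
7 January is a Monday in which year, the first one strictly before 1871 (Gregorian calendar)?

From one year to the next, a fixed date's weekday advances by 1, or by 2 when a Feb 29 lies between the two dates.
1871: January 7 is Saturday.
1870: Friday (−1)
1869: Thursday (−1)
1868: Tuesday (−2)
1867: Monday (−1)
7 January falls on a Monday in 1867.

1867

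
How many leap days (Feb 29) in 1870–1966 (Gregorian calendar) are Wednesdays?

Leap years in 1870–1966: 23 of them.
Feb 29 weekday advances by 5 (mod 7) from one leap year to the next four years later (or differs when a century non-leap intervenes).
Leap-day weekdays: 1872:Thu 1876:Tue 1880:Sun 1884:Fri 1888:Wed✓ 1892:Mon 1896:Sat 1904:Mon 1908:Sat 1912:Thu 1916:Tue 1920:Sun 1924:Fri 1928:Wed✓ 1932:Mon 1936:Sat 1940:Thu 1944:Tue 1948:Sun 1952:Fri 1956:Wed✓ 1960:Mon 1964:Sat
Wednesday: 1888, 1928, 1956 → 3.

3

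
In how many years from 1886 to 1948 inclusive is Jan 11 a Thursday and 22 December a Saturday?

7

Check each year's weekday for Jan 11 and 22 December:
  1886: Mon/Wed  1887: Tue/Thu  1888: Wed/Sat  1889: Fri/Sun  1890: Sat/Mon  1891: Sun/Tue  1892: Mon/Thu  1893: Wed/Fri  1894: Thu/Sat ✓  1895: Fri/Sun  1896: Sat/Tue  1897: Mon/Wed  1898: Tue/Thu  1899: Wed/Fri  …(35 more)…  1935: Fri/Sun  1936: Sat/Tue  1937: Mon/Wed  1938: Tue/Thu  1939: Wed/Fri  1940: Thu/Sun  1941: Sat/Mon  1942: Sun/Tue  1943: Mon/Wed  1944: Tue/Fri  1945: Thu/Sat ✓  1946: Fri/Sun  1947: Sat/Mon  1948: Sun/Wed
Both conditions hold in: 1894, 1900, 1906, 1917, 1923, 1934, 1945 — 7.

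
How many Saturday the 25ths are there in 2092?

1

Check the 25th of each month of 2092: Jan 25: Fri, Feb 25: Mon, Mar 25: Tue, Apr 25: Fri, May 25: Sun, Jun 25: Wed, Jul 25: Fri, Aug 25: Mon, Sep 25: Thu, Oct 25: Sat, Nov 25: Tue, Dec 25: Thu.
Saturday occurs in October — 1 month.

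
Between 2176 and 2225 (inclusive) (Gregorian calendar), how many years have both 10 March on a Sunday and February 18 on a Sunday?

Check each year's weekday for 10 March and February 18:
  2176: Sun/Sun ✓  2177: Mon/Tue  2178: Tue/Wed  2179: Wed/Thu  2180: Fri/Fri  2181: Sat/Sun  2182: Sun/Mon  2183: Mon/Tue  2184: Wed/Wed  2185: Thu/Fri  2186: Fri/Sat  2187: Sat/Sun  2188: Mon/Mon  2189: Tue/Wed  …(22 more)…  2212: Tue/Tue  2213: Wed/Thu  2214: Thu/Fri  2215: Fri/Sat  2216: Sun/Sun ✓  2217: Mon/Tue  2218: Tue/Wed  2219: Wed/Thu  2220: Fri/Fri  2221: Sat/Sun  2222: Sun/Mon  2223: Mon/Tue  2224: Wed/Wed  2225: Thu/Fri
Both conditions hold in: 2176, 2216 — 2.

2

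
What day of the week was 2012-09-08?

January 1, 2012 is a Sunday.
September 8 is day 252 of the year, i.e. 251 days after Jan 1.
251 mod 7 = 6, so advance 6 weekdays from Sunday: Saturday.

Saturday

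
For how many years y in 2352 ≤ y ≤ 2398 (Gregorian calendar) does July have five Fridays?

July has 31 days; it has five Fridays when Friday falls among the first (month-length − 28) days — i.e. when July 1 is one of Friday/Thursday/Wednesday.
July 1 by year: 2352:Tue 2353:Wed✓ 2354:Thu✓ 2355:Fri✓ 2356:Sun 2357:Mon 2358:Tue 2359:Wed✓ 2360:Fri✓ 2361:Sat 2362:Sun 2363:Mon 2364:Wed✓ 2365:Thu✓ 2366:Fri✓ …(17 more)… 2384:Sun 2385:Mon 2386:Tue 2387:Wed✓ 2388:Fri✓ 2389:Sat 2390:Sun 2391:Mon 2392:Wed✓ 2393:Thu✓ 2394:Fri✓ 2395:Sat 2396:Mon 2397:Tue 2398:Wed✓
Years with five Fridays: 2353, 2354, 2355, 2359, 2360, 2364, 2365, 2366, 2370, 2371, 2376, 2377, 2381, 2382, 2383, 2387, 2388, 2392, 2393, 2394, 2398 → 21.

21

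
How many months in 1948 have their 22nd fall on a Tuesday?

1

Check the 22nd of each month of 1948: Jan 22: Thu, Feb 22: Sun, Mar 22: Mon, Apr 22: Thu, May 22: Sat, Jun 22: Tue, Jul 22: Thu, Aug 22: Sun, Sep 22: Wed, Oct 22: Fri, Nov 22: Mon, Dec 22: Wed.
Tuesday occurs in June — 1 month.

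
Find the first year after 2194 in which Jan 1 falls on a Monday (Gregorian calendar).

Jan 1 advances by 2 weekdays after a leap year and by 1 after a common year.
2194: Jan 1 is Wednesday.
2195: Thursday
2196: Friday (leap)
2197: Sunday
2198: Monday
2198 begins on a Monday

2198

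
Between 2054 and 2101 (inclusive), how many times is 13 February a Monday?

6

Track 13 February's weekday year by year (advancing +1, or +2 across a Feb 29):
  2054: Fri  2055: Sat (+1)  2056: Sun (+1)  2057: Tue (+2)  2058: Wed (+1)
  2059: Thu (+1)  2060: Fri (+1)  2061: Sun (+2)  2062: Mon (+1) ✓  2063: Tue (+1)
  2064: Wed (+1)  2065: Fri (+2)  2066: Sat (+1)  2067: Sun (+1)  … (20 more years) …
  2088: Fri (+1)  2089: Sun (+2)  2090: Mon (+1) ✓  2091: Tue (+1)  2092: Wed (+1)
  2093: Fri (+2)  2094: Sat (+1)  2095: Sun (+1)  2096: Mon (+1) ✓  2097: Wed (+2)
  2098: Thu (+1)  2099: Fri (+1)  2100: Sat (+1)  2101: Sun (+1)
Monday years: 2062, 2068, 2073, 2079, 2090, 2096 — 6 in total.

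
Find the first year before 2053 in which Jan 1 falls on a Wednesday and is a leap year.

Jan 1 advances by 2 weekdays after a leap year and by 1 after a common year.
2053: Jan 1 is Wednesday.
2052: Monday (leap)
2051: Sunday
2050: Saturday
2049: Friday
2048: Wednesday (leap)
2048 begins on a Wednesday and is a leap year.

2048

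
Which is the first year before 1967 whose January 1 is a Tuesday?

1963

Jan 1 advances by 2 weekdays after a leap year and by 1 after a common year.
1967: Jan 1 is Sunday.
1966: Saturday
1965: Friday
1964: Wednesday (leap)
1963: Tuesday
1963 begins on a Tuesday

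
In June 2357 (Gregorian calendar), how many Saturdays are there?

June 2357 has 30 days and begins on Saturday.
The first Saturday is June 1.
Saturdays fall on 1, 8, 15, 22, 29 — that's 5.

5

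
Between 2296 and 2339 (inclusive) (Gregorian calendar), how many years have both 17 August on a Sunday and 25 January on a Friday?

1

Check each year's weekday for 17 August and 25 January:
  2296: Mon/Sat  2297: Tue/Mon  2298: Wed/Tue  2299: Thu/Wed  2300: Fri/Thu  2301: Sat/Fri  2302: Sun/Sat  2303: Mon/Sun  2304: Wed/Mon  2305: Thu/Wed  2306: Fri/Thu  2307: Sat/Fri  2308: Mon/Sat  2309: Tue/Mon  …(16 more)…  2326: Tue/Mon  2327: Wed/Tue  2328: Fri/Wed  2329: Sat/Fri  2330: Sun/Sat  2331: Mon/Sun  2332: Wed/Mon  2333: Thu/Wed  2334: Fri/Thu  2335: Sat/Fri  2336: Mon/Sat  2337: Tue/Mon  2338: Wed/Tue  2339: Thu/Wed
Both conditions hold in: 2324 — 1.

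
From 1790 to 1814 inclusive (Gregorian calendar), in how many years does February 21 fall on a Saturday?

Track February 21's weekday year by year (advancing +1, or +2 across a Feb 29):
  1790: Sun  1791: Mon (+1)  1792: Tue (+1)  1793: Thu (+2)  1794: Fri (+1)
  1795: Sat (+1) ✓  1796: Sun (+1)  1797: Tue (+2)  1798: Wed (+1)  1799: Thu (+1)
  1800: Fri (+1)  1801: Sat (+1) ✓  1802: Sun (+1)  1803: Mon (+1)  1804: Tue (+1)
  1805: Thu (+2)  1806: Fri (+1)  1807: Sat (+1) ✓  1808: Sun (+1)  1809: Tue (+2)
  1810: Wed (+1)  1811: Thu (+1)  1812: Fri (+1)  1813: Sun (+2)  1814: Mon (+1)
Saturday years: 1795, 1801, 1807 — 3 in total.

3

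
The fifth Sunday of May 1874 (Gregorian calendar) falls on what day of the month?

May 1, 1874 is a Friday, so the first Sunday is the 3rd.
The fifth Sunday is 3 + 28 = 31.

31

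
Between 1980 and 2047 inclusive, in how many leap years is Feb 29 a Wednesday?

3

Leap years in 1980–2047: 17 of them.
Feb 29 weekday advances by 5 (mod 7) from one leap year to the next four years later (or differs when a century non-leap intervenes).
Leap-day weekdays: 1980:Fri 1984:Wed✓ 1988:Mon 1992:Sat 1996:Thu 2000:Tue 2004:Sun 2008:Fri 2012:Wed✓ 2016:Mon 2020:Sat 2024:Thu 2028:Tue 2032:Sun 2036:Fri 2040:Wed✓ 2044:Mon
Wednesday: 1984, 2012, 2040 → 3.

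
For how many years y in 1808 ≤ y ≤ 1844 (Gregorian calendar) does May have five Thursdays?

15

May has 31 days; it has five Thursdays when Thursday falls among the first (month-length − 28) days — i.e. when May 1 is one of Thursday/Wednesday/Tuesday.
May 1 by year: 1808:Sun 1809:Mon 1810:Tue✓ 1811:Wed✓ 1812:Fri 1813:Sat 1814:Sun 1815:Mon 1816:Wed✓ 1817:Thu✓ 1818:Fri 1819:Sat 1820:Mon 1821:Tue✓ 1822:Wed✓ …(7 more)… 1830:Sat 1831:Sun 1832:Tue✓ 1833:Wed✓ 1834:Thu✓ 1835:Fri 1836:Sun 1837:Mon 1838:Tue✓ 1839:Wed✓ 1840:Fri 1841:Sat 1842:Sun 1843:Mon 1844:Wed✓
Years with five Thursdays: 1810, 1811, 1816, 1817, 1821, 1822, 1823, 1827, 1828, 1832, 1833, 1834, 1838, 1839, 1844 → 15.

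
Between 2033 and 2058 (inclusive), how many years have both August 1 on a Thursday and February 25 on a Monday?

Check each year's weekday for August 1 and February 25:
  2033: Mon/Fri  2034: Tue/Sat  2035: Wed/Sun  2036: Fri/Mon  2037: Sat/Wed  2038: Sun/Thu  2039: Mon/Fri  2040: Wed/Sat  2041: Thu/Mon ✓  2042: Fri/Tue  2043: Sat/Wed  2044: Mon/Thu  2045: Tue/Sat  2046: Wed/Sun  2047: Thu/Mon ✓  2048: Sat/Tue  2049: Sun/Thu  2050: Mon/Fri  2051: Tue/Sat  2052: Thu/Sun  2053: Fri/Tue  2054: Sat/Wed  2055: Sun/Thu  2056: Tue/Fri  2057: Wed/Sun  2058: Thu/Mon ✓
Both conditions hold in: 2041, 2047, 2058 — 3.

3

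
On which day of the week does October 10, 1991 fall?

January 1, 1991 is a Tuesday.
October 10 is day 283 of the year, i.e. 282 days after Jan 1.
282 mod 7 = 2, so advance 2 weekdays from Tuesday: Thursday.

Thursday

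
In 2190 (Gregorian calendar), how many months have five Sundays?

4

A month of length L has five Sundays iff its first Sunday is on day ≤ L−28 (so day 1–3 in a 31-day month, 1–2 in a 30-day month, day 1 in a leap February).
Checking each month of 2190: Jan starts Fri (31d) ✓; Feb starts Mon (28d); Mar starts Mon (31d); Apr starts Thu (30d); May starts Sat (31d) ✓; Jun starts Tue (30d); Jul starts Thu (31d); Aug starts Sun (31d) ✓; Sep starts Wed (30d); Oct starts Fri (31d) ✓; Nov starts Mon (30d); Dec starts Wed (31d).
Five-Sunday months: January, May, August, October → 4.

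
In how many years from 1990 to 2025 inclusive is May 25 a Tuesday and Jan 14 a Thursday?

4

Check each year's weekday for May 25 and Jan 14:
  1990: Fri/Sun  1991: Sat/Mon  1992: Mon/Tue  1993: Tue/Thu ✓  1994: Wed/Fri  1995: Thu/Sat  1996: Sat/Sun  1997: Sun/Tue  1998: Mon/Wed  1999: Tue/Thu ✓  2000: Thu/Fri  2001: Fri/Sun  2002: Sat/Mon  2003: Sun/Tue  …(8 more)…  2012: Fri/Sat  2013: Sat/Mon  2014: Sun/Tue  2015: Mon/Wed  2016: Wed/Thu  2017: Thu/Sat  2018: Fri/Sun  2019: Sat/Mon  2020: Mon/Tue  2021: Tue/Thu ✓  2022: Wed/Fri  2023: Thu/Sat  2024: Sat/Sun  2025: Sun/Tue
Both conditions hold in: 1993, 1999, 2010, 2021 — 4.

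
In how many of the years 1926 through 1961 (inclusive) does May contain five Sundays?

16

May has 31 days; it has five Sundays when Sunday falls among the first (month-length − 28) days — i.e. when May 1 is one of Sunday/Saturday/Friday.
May 1 by year: 1926:Sat✓ 1927:Sun✓ 1928:Tue 1929:Wed 1930:Thu 1931:Fri✓ 1932:Sun✓ 1933:Mon 1934:Tue 1935:Wed 1936:Fri✓ 1937:Sat✓ 1938:Sun✓ 1939:Mon 1940:Wed …(6 more)… 1947:Thu 1948:Sat✓ 1949:Sun✓ 1950:Mon 1951:Tue 1952:Thu 1953:Fri✓ 1954:Sat✓ 1955:Sun✓ 1956:Tue 1957:Wed 1958:Thu 1959:Fri✓ 1960:Sun✓ 1961:Mon
Years with five Sundays: 1926, 1927, 1931, 1932, 1936, 1937, 1938, 1942, 1943, 1948, 1949, 1953, 1954, 1955, 1959, 1960 → 16.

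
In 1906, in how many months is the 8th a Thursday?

Check the 8th of each month of 1906: Jan 8: Mon, Feb 8: Thu, Mar 8: Thu, Apr 8: Sun, May 8: Tue, Jun 8: Fri, Jul 8: Sun, Aug 8: Wed, Sep 8: Sat, Oct 8: Mon, Nov 8: Thu, Dec 8: Sat.
Thursday occurs in February, March, November — 3 months.

3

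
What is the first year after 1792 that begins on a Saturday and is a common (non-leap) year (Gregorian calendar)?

Jan 1 advances by 2 weekdays after a leap year and by 1 after a common year.
1792: Jan 1 is Sunday (leap).
1793: Tuesday
1794: Wednesday
1795: Thursday
1796: Friday (leap)
1797: Sunday
1798: Monday
1799: Tuesday
1800: Wednesday
1801: Thursday
1802: Friday
1803: Saturday
1803 begins on a Saturday and is a common year.

1803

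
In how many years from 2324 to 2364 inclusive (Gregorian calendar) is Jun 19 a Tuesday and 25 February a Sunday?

4

Check each year's weekday for Jun 19 and 25 February:
  2324: Thu/Mon  2325: Fri/Wed  2326: Sat/Thu  2327: Sun/Fri  2328: Tue/Sat  2329: Wed/Mon  2330: Thu/Tue  2331: Fri/Wed  2332: Sun/Thu  2333: Mon/Sat  2334: Tue/Sun ✓  2335: Wed/Mon  2336: Fri/Tue  2337: Sat/Thu  …(13 more)…  2351: Tue/Sun ✓  2352: Thu/Mon  2353: Fri/Wed  2354: Sat/Thu  2355: Sun/Fri  2356: Tue/Sat  2357: Wed/Mon  2358: Thu/Tue  2359: Fri/Wed  2360: Sun/Thu  2361: Mon/Sat  2362: Tue/Sun ✓  2363: Wed/Mon  2364: Fri/Tue
Both conditions hold in: 2334, 2345, 2351, 2362 — 4.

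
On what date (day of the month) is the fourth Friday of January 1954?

January 1, 1954 is a Friday, so the first Friday is the 1st.
The fourth Friday is 1 + 21 = 22.

22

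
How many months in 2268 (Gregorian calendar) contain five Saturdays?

4

A month of length L has five Saturdays iff its first Saturday is on day ≤ L−28 (so day 1–3 in a 31-day month, 1–2 in a 30-day month, day 1 in a leap February).
Checking each month of 2268: Jan starts Wed (31d); Feb starts Sat (29d) ✓; Mar starts Sun (31d); Apr starts Wed (30d); May starts Fri (31d) ✓; Jun starts Mon (30d); Jul starts Wed (31d); Aug starts Sat (31d) ✓; Sep starts Tue (30d); Oct starts Thu (31d) ✓; Nov starts Sun (30d); Dec starts Tue (31d).
Five-Saturday months: February, May, August, October → 4.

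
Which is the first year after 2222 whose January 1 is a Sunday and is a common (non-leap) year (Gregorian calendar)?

2226

Jan 1 advances by 2 weekdays after a leap year and by 1 after a common year.
2222: Jan 1 is Tuesday.
2223: Wednesday
2224: Thursday (leap)
2225: Saturday
2226: Sunday
2226 begins on a Sunday and is a common year.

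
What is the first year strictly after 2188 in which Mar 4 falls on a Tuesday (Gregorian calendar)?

From one year to the next, a fixed date's weekday advances by 1, or by 2 when a Feb 29 lies between the two dates.
2188: March 4 is Tuesday.
2189: Wednesday (+1)
2190: Thursday (+1)
2191: Friday (+1)
2192: Sunday (+2)
2193: Monday (+1)
2194: Tuesday (+1)
Mar 4 falls on a Tuesday in 2194.

2194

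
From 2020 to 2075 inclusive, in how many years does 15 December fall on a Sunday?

Track 15 December's weekday year by year (advancing +1, or +2 across a Feb 29):
  2020: Tue  2021: Wed (+1)  2022: Thu (+1)  2023: Fri (+1)  2024: Sun (+2) ✓
  2025: Mon (+1)  2026: Tue (+1)  2027: Wed (+1)  2028: Fri (+2)  2029: Sat (+1)
  2030: Sun (+1) ✓  2031: Mon (+1)  2032: Wed (+2)  2033: Thu (+1)  … (28 more years) …
  2062: Fri (+1)  2063: Sat (+1)  2064: Mon (+2)  2065: Tue (+1)  2066: Wed (+1)
  2067: Thu (+1)  2068: Sat (+2)  2069: Sun (+1) ✓  2070: Mon (+1)  2071: Tue (+1)
  2072: Thu (+2)  2073: Fri (+1)  2074: Sat (+1)  2075: Sun (+1) ✓
Sunday years: 2024, 2030, 2041, 2047, 2052, 2058, 2069, 2075 — 8 in total.

8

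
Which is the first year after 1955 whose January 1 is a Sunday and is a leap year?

Jan 1 advances by 2 weekdays after a leap year and by 1 after a common year.
1955: Jan 1 is Saturday.
1956: Sunday (leap)
1956 begins on a Sunday and is a leap year.

1956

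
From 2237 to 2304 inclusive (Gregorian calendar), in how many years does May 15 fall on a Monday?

10

Track May 15's weekday year by year (advancing +1, or +2 across a Feb 29):
  2237: Mon ✓  2238: Tue (+1)  2239: Wed (+1)  2240: Fri (+2)  2241: Sat (+1)
  2242: Sun (+1)  2243: Mon (+1) ✓  2244: Wed (+2)  2245: Thu (+1)  2246: Fri (+1)
  2247: Sat (+1)  2248: Mon (+2) ✓  2249: Tue (+1)  2250: Wed (+1)  … (40 more years) …
  2291: Fri (+1)  2292: Sun (+2)  2293: Mon (+1) ✓  2294: Tue (+1)  2295: Wed (+1)
  2296: Fri (+2)  2297: Sat (+1)  2298: Sun (+1)  2299: Mon (+1) ✓  2300: Tue (+1)
  2301: Wed (+1)  2302: Thu (+1)  2303: Fri (+1)  2304: Sun (+2)
Monday years: 2237, 2243, 2248, 2254, 2265, 2271, 2276, 2282, 2293, 2299 — 10 in total.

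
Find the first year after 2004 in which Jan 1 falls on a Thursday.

Jan 1 advances by 2 weekdays after a leap year and by 1 after a common year.
2004: Jan 1 is Thursday (leap).
2005: Saturday
2006: Sunday
2007: Monday
2008: Tuesday (leap)
2009: Thursday
2009 begins on a Thursday

2009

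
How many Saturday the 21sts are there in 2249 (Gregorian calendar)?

Check the 21st of each month of 2249: Jan 21: Sun, Feb 21: Wed, Mar 21: Wed, Apr 21: Sat, May 21: Mon, Jun 21: Thu, Jul 21: Sat, Aug 21: Tue, Sep 21: Fri, Oct 21: Sun, Nov 21: Wed, Dec 21: Fri.
Saturday occurs in April, July — 2 months.

2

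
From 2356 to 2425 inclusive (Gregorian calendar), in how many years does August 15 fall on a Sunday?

Track August 15's weekday year by year (advancing +1, or +2 across a Feb 29):
  2356: Wed  2357: Thu (+1)  2358: Fri (+1)  2359: Sat (+1)  2360: Mon (+2)
  2361: Tue (+1)  2362: Wed (+1)  2363: Thu (+1)  2364: Sat (+2)  2365: Sun (+1) ✓
  2366: Mon (+1)  2367: Tue (+1)  2368: Thu (+2)  2369: Fri (+1)  … (42 more years) …
  2412: Wed (+2)  2413: Thu (+1)  2414: Fri (+1)  2415: Sat (+1)  2416: Mon (+2)
  2417: Tue (+1)  2418: Wed (+1)  2419: Thu (+1)  2420: Sat (+2)  2421: Sun (+1) ✓
  2422: Mon (+1)  2423: Tue (+1)  2424: Thu (+2)  2425: Fri (+1)
Sunday years: 2365, 2371, 2376, 2382, 2393, 2399, 2404, 2410, 2421 — 9 in total.

9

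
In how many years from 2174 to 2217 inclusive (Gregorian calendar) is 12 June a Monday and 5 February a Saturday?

1

Check each year's weekday for 12 June and 5 February:
  2174: Sun/Sat  2175: Mon/Sun  2176: Wed/Mon  2177: Thu/Wed  2178: Fri/Thu  2179: Sat/Fri  2180: Mon/Sat ✓  2181: Tue/Mon  2182: Wed/Tue  2183: Thu/Wed  2184: Sat/Thu  2185: Sun/Sat  2186: Mon/Sun  2187: Tue/Mon  …(16 more)…  2204: Tue/Sun  2205: Wed/Tue  2206: Thu/Wed  2207: Fri/Thu  2208: Sun/Fri  2209: Mon/Sun  2210: Tue/Mon  2211: Wed/Tue  2212: Fri/Wed  2213: Sat/Fri  2214: Sun/Sat  2215: Mon/Sun  2216: Wed/Mon  2217: Thu/Wed
Both conditions hold in: 2180 — 1.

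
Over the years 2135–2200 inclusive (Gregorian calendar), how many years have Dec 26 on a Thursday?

10

Track Dec 26's weekday year by year (advancing +1, or +2 across a Feb 29):
  2135: Mon  2136: Wed (+2)  2137: Thu (+1) ✓  2138: Fri (+1)  2139: Sat (+1)
  2140: Mon (+2)  2141: Tue (+1)  2142: Wed (+1)  2143: Thu (+1) ✓  2144: Sat (+2)
  2145: Sun (+1)  2146: Mon (+1)  2147: Tue (+1)  2148: Thu (+2) ✓  … (38 more years) …
  2187: Wed (+1)  2188: Fri (+2)  2189: Sat (+1)  2190: Sun (+1)  2191: Mon (+1)
  2192: Wed (+2)  2193: Thu (+1) ✓  2194: Fri (+1)  2195: Sat (+1)  2196: Mon (+2)
  2197: Tue (+1)  2198: Wed (+1)  2199: Thu (+1) ✓  2200: Fri (+1)
Thursday years: 2137, 2143, 2148, 2154, 2165, 2171, 2176, 2182, 2193, 2199 — 10 in total.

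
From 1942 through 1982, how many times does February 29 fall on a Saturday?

Leap years in 1942–1982: 10 of them.
Feb 29 weekday advances by 5 (mod 7) from one leap year to the next four years later (or differs when a century non-leap intervenes).
Leap-day weekdays: 1944:Tue 1948:Sun 1952:Fri 1956:Wed 1960:Mon 1964:Sat✓ 1968:Thu 1972:Tue 1976:Sun 1980:Fri
Saturday: 1964 → 1.

1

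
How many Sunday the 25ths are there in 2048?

Check the 25th of each month of 2048: Jan 25: Sat, Feb 25: Tue, Mar 25: Wed, Apr 25: Sat, May 25: Mon, Jun 25: Thu, Jul 25: Sat, Aug 25: Tue, Sep 25: Fri, Oct 25: Sun, Nov 25: Wed, Dec 25: Fri.
Sunday occurs in October — 1 month.

1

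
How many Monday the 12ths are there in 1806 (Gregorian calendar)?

1

Check the 12th of each month of 1806: Jan 12: Sun, Feb 12: Wed, Mar 12: Wed, Apr 12: Sat, May 12: Mon, Jun 12: Thu, Jul 12: Sat, Aug 12: Tue, Sep 12: Fri, Oct 12: Sun, Nov 12: Wed, Dec 12: Fri.
Monday occurs in May — 1 month.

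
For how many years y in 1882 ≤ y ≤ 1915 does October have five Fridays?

14

October has 31 days; it has five Fridays when Friday falls among the first (month-length − 28) days — i.e. when October 1 is one of Friday/Thursday/Wednesday.
October 1 by year: 1882:Sun 1883:Mon 1884:Wed✓ 1885:Thu✓ 1886:Fri✓ 1887:Sat 1888:Mon 1889:Tue 1890:Wed✓ 1891:Thu✓ 1892:Sat 1893:Sun 1894:Mon 1895:Tue 1896:Thu✓ …(4 more)… 1901:Tue 1902:Wed✓ 1903:Thu✓ 1904:Sat 1905:Sun 1906:Mon 1907:Tue 1908:Thu✓ 1909:Fri✓ 1910:Sat 1911:Sun 1912:Tue 1913:Wed✓ 1914:Thu✓ 1915:Fri✓
Years with five Fridays: 1884, 1885, 1886, 1890, 1891, 1896, 1897, 1902, 1903, 1908, 1909, 1913, 1914, 1915 → 14.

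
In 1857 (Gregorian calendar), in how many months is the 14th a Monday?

2

Check the 14th of each month of 1857: Jan 14: Wed, Feb 14: Sat, Mar 14: Sat, Apr 14: Tue, May 14: Thu, Jun 14: Sun, Jul 14: Tue, Aug 14: Fri, Sep 14: Mon, Oct 14: Wed, Nov 14: Sat, Dec 14: Mon.
Monday occurs in September, December — 2 months.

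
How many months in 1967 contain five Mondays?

4

A month of length L has five Mondays iff its first Monday is on day ≤ L−28 (so day 1–3 in a 31-day month, 1–2 in a 30-day month, day 1 in a leap February).
Checking each month of 1967: Jan starts Sun (31d) ✓; Feb starts Wed (28d); Mar starts Wed (31d); Apr starts Sat (30d); May starts Mon (31d) ✓; Jun starts Thu (30d); Jul starts Sat (31d) ✓; Aug starts Tue (31d); Sep starts Fri (30d); Oct starts Sun (31d) ✓; Nov starts Wed (30d); Dec starts Fri (31d).
Five-Monday months: January, May, July, October → 4.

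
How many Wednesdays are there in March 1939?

5

March 1939 has 31 days and begins on Wednesday.
The first Wednesday is March 1.
Wednesdays fall on 1, 8, 15, 22, 29 — that's 5.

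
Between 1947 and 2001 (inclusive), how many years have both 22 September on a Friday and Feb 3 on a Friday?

Check each year's weekday for 22 September and Feb 3:
  1947: Mon/Mon  1948: Wed/Tue  1949: Thu/Thu  1950: Fri/Fri ✓  1951: Sat/Sat  1952: Mon/Sun  1953: Tue/Tue  1954: Wed/Wed  1955: Thu/Thu  1956: Sat/Fri  1957: Sun/Sun  1958: Mon/Mon  1959: Tue/Tue  1960: Thu/Wed  …(27 more)…  1988: Thu/Wed  1989: Fri/Fri ✓  1990: Sat/Sat  1991: Sun/Sun  1992: Tue/Mon  1993: Wed/Wed  1994: Thu/Thu  1995: Fri/Fri ✓  1996: Sun/Sat  1997: Mon/Mon  1998: Tue/Tue  1999: Wed/Wed  2000: Fri/Thu  2001: Sat/Sat
Both conditions hold in: 1950, 1961, 1967, 1978, 1989, 1995 — 6.

6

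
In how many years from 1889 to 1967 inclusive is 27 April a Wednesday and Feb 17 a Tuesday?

Check each year's weekday for 27 April and Feb 17:
  1889: Sat/Sun  1890: Sun/Mon  1891: Mon/Tue  1892: Wed/Wed  1893: Thu/Fri  1894: Fri/Sat  1895: Sat/Sun  1896: Mon/Mon  1897: Tue/Wed  1898: Wed/Thu  1899: Thu/Fri  1900: Fri/Sat  1901: Sat/Sun  1902: Sun/Mon  …(51 more)…  1954: Tue/Wed  1955: Wed/Thu  1956: Fri/Fri  1957: Sat/Sun  1958: Sun/Mon  1959: Mon/Tue  1960: Wed/Wed  1961: Thu/Fri  1962: Fri/Sat  1963: Sat/Sun  1964: Mon/Mon  1965: Tue/Wed  1966: Wed/Thu  1967: Thu/Fri
Both conditions hold in: no year — 0.

0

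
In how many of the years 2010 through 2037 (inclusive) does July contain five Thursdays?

July has 31 days; it has five Thursdays when Thursday falls among the first (month-length − 28) days — i.e. when July 1 is one of Thursday/Wednesday/Tuesday.
July 1 by year: 2010:Thu✓ 2011:Fri 2012:Sun 2013:Mon 2014:Tue✓ 2015:Wed✓ 2016:Fri 2017:Sat 2018:Sun 2019:Mon 2020:Wed✓ 2021:Thu✓ 2022:Fri 2023:Sat 2024:Mon 2025:Tue✓ 2026:Wed✓ 2027:Thu✓ 2028:Sat 2029:Sun 2030:Mon 2031:Tue✓ 2032:Thu✓ 2033:Fri 2034:Sat 2035:Sun 2036:Tue✓ 2037:Wed✓
Years with five Thursdays: 2010, 2014, 2015, 2020, 2021, 2025, 2026, 2027, 2031, 2032, 2036, 2037 → 12.

12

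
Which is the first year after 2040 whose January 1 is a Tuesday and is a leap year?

Jan 1 advances by 2 weekdays after a leap year and by 1 after a common year.
2040: Jan 1 is Sunday (leap).
2041: Tuesday
2042: Wednesday
2043: Thursday
2044: Friday (leap)
2045: Sunday
2046: Monday
2047: Tuesday
2048: Wednesday (leap)
2049: Friday
2050: Saturday
2051: Sunday
2052: Monday (leap)
2053: Wednesday
2054: Thursday
2055: Friday
2056: Saturday (leap)
2057: Monday
2058: Tuesday
2059: Wednesday
2060: Thursday (leap)
2061: Saturday
2062: Sunday
2063: Monday
2064: Tuesday (leap)
2064 begins on a Tuesday and is a leap year.

2064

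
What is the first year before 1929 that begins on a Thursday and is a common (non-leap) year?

1925

Jan 1 advances by 2 weekdays after a leap year and by 1 after a common year.
1929: Jan 1 is Tuesday.
1928: Sunday (leap)
1927: Saturday
1926: Friday
1925: Thursday
1925 begins on a Thursday and is a common year.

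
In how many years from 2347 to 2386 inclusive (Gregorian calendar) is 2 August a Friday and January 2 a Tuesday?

1

Check each year's weekday for 2 August and January 2:
  2347: Sat/Thu  2348: Mon/Fri  2349: Tue/Sun  2350: Wed/Mon  2351: Thu/Tue  2352: Sat/Wed  2353: Sun/Fri  2354: Mon/Sat  2355: Tue/Sun  2356: Thu/Mon  2357: Fri/Wed  2358: Sat/Thu  2359: Sun/Fri  2360: Tue/Sat  …(12 more)…  2373: Thu/Tue  2374: Fri/Wed  2375: Sat/Thu  2376: Mon/Fri  2377: Tue/Sun  2378: Wed/Mon  2379: Thu/Tue  2380: Sat/Wed  2381: Sun/Fri  2382: Mon/Sat  2383: Tue/Sun  2384: Thu/Mon  2385: Fri/Wed  2386: Sat/Thu
Both conditions hold in: 2368 — 1.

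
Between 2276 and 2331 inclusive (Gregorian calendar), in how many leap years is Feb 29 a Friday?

2

Leap years in 2276–2331: 13 of them.
Feb 29 weekday advances by 5 (mod 7) from one leap year to the next four years later (or differs when a century non-leap intervenes).
Leap-day weekdays: 2276:Tue 2280:Sun 2284:Fri✓ 2288:Wed 2292:Mon 2296:Sat 2304:Mon 2308:Sat 2312:Thu 2316:Tue 2320:Sun 2324:Fri✓ 2328:Wed
Friday: 2284, 2324 → 2.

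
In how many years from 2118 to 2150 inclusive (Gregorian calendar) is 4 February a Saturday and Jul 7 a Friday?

Check each year's weekday for 4 February and Jul 7:
  2118: Fri/Thu  2119: Sat/Fri ✓  2120: Sun/Sun  2121: Tue/Mon  2122: Wed/Tue  2123: Thu/Wed  2124: Fri/Fri  2125: Sun/Sat  2126: Mon/Sun  2127: Tue/Mon  2128: Wed/Wed  2129: Fri/Thu  2130: Sat/Fri ✓  2131: Sun/Sat  …(5 more)…  2137: Mon/Sun  2138: Tue/Mon  2139: Wed/Tue  2140: Thu/Thu  2141: Sat/Fri ✓  2142: Sun/Sat  2143: Mon/Sun  2144: Tue/Tue  2145: Thu/Wed  2146: Fri/Thu  2147: Sat/Fri ✓  2148: Sun/Sun  2149: Tue/Mon  2150: Wed/Tue
Both conditions hold in: 2119, 2130, 2141, 2147 — 4.

4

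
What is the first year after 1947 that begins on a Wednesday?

Jan 1 advances by 2 weekdays after a leap year and by 1 after a common year.
1947: Jan 1 is Wednesday.
1948: Thursday (leap)
1949: Saturday
1950: Sunday
1951: Monday
1952: Tuesday (leap)
1953: Thursday
1954: Friday
1955: Saturday
1956: Sunday (leap)
1957: Tuesday
1958: Wednesday
1958 begins on a Wednesday

1958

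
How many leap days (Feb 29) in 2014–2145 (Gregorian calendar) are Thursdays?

Leap years in 2014–2145: 32 of them.
Feb 29 weekday advances by 5 (mod 7) from one leap year to the next four years later (or differs when a century non-leap intervenes).
Leap-day weekdays: 2016:Mon 2020:Sat 2024:Thu✓ 2028:Tue 2032:Sun 2036:Fri 2040:Wed 2044:Mon 2048:Sat 2052:Thu✓ 2056:Tue 2060:Sun 2064:Fri …(6 more)… 2092:Fri 2096:Wed 2104:Fri 2108:Wed 2112:Mon 2116:Sat 2120:Thu✓ 2124:Tue 2128:Sun 2132:Fri 2136:Wed 2140:Mon 2144:Sat
Thursday: 2024, 2052, 2080, 2120 → 4.

4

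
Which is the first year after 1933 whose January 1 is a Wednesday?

Jan 1 advances by 2 weekdays after a leap year and by 1 after a common year.
1933: Jan 1 is Sunday.
1934: Monday
1935: Tuesday
1936: Wednesday (leap)
1936 begins on a Wednesday

1936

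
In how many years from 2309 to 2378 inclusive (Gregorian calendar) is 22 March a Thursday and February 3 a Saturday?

7

Check each year's weekday for 22 March and February 3:
  2309: Mon/Wed  2310: Tue/Thu  2311: Wed/Fri  2312: Fri/Sat  2313: Sat/Mon  2314: Sun/Tue  2315: Mon/Wed  2316: Wed/Thu  2317: Thu/Sat ✓  2318: Fri/Sun  2319: Sat/Mon  2320: Mon/Tue  2321: Tue/Thu  2322: Wed/Fri  …(42 more)…  2365: Mon/Wed  2366: Tue/Thu  2367: Wed/Fri  2368: Fri/Sat  2369: Sat/Mon  2370: Sun/Tue  2371: Mon/Wed  2372: Wed/Thu  2373: Thu/Sat ✓  2374: Fri/Sun  2375: Sat/Mon  2376: Mon/Tue  2377: Tue/Thu  2378: Wed/Fri
Both conditions hold in: 2317, 2323, 2334, 2345, 2351, 2362, 2373 — 7.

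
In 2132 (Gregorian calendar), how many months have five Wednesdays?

A month of length L has five Wednesdays iff its first Wednesday is on day ≤ L−28 (so day 1–3 in a 31-day month, 1–2 in a 30-day month, day 1 in a leap February).
Checking each month of 2132: Jan starts Tue (31d) ✓; Feb starts Fri (29d); Mar starts Sat (31d); Apr starts Tue (30d) ✓; May starts Thu (31d); Jun starts Sun (30d); Jul starts Tue (31d) ✓; Aug starts Fri (31d); Sep starts Mon (30d); Oct starts Wed (31d) ✓; Nov starts Sat (30d); Dec starts Mon (31d) ✓.
Five-Wednesday months: January, April, July, October, December → 5.

5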